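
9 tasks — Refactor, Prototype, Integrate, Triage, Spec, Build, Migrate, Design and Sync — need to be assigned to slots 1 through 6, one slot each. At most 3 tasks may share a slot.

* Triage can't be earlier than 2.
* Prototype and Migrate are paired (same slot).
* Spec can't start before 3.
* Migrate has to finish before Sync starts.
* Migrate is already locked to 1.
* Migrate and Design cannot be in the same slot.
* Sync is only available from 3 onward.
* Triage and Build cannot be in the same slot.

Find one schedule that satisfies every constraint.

Spec -> 3, Refactor -> 1, Sync -> 3, Migrate -> 1, Integrate -> 2, Prototype -> 1, Triage -> 2, Design -> 2, Build -> 3

Checking: Migrate(1) before Sync(3); Triage(2) != Build(3); Migrate(1) != Design(2); Prototype = Migrate = 1; Triage=2 in [2,6]; Migrate=1 in [1,1]; Spec=3 in [3,6]; Sync=3 in [3,6]; max 3 per slot (cap 3).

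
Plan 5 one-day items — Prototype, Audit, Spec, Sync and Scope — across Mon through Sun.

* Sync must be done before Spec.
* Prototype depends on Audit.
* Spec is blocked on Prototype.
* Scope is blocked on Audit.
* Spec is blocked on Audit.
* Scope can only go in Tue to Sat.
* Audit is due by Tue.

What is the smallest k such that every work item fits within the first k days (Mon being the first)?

The precedence chain requires at least 3 distinct days.
3 works (last occupied day: Wed): for example Scope in Tue, Sync in Mon, Spec in Wed, Audit in Mon, Prototype in Tue.

3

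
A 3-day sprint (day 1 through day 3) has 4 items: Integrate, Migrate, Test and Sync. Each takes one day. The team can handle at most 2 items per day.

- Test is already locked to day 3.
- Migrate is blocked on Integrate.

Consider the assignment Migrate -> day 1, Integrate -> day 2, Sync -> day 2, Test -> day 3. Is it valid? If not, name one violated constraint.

The team can handle at most 2 items per day — holds.
Migrate is blocked on Integrate — violated.
Test is already locked to day 3 — holds.

No — it violates: Migrate is blocked on Integrate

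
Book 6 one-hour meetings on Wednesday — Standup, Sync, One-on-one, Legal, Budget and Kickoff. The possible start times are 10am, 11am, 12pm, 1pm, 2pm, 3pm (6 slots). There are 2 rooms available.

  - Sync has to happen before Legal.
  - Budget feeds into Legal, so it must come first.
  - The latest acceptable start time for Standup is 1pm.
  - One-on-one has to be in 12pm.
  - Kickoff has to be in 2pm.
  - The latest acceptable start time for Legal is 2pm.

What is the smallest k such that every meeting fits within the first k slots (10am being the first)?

The precedence chain requires at least 2 distinct slots.
With at most 2 per slot and 6 meetings, at least 3 slots are needed.
Kickoff can't be placed before 2pm — that is slot 5 counting from 10am — so the schedule must run through at least 5 slots.
5 works (last occupied slot: 2pm): for example Standup=10am, One-on-one=12pm, Legal=12pm, Sync=10am, Kickoff=2pm, Budget=11am.

5 slots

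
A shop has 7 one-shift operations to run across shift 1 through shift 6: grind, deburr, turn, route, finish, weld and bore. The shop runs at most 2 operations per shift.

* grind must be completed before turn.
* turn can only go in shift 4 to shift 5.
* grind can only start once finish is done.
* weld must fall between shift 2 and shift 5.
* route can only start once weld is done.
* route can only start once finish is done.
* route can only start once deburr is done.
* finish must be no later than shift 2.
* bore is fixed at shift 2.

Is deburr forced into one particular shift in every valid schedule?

No

deburr can be shift 1 (e.g. finish=shift 1, deburr=shift 1, grind=shift 3, weld=shift 2, bore=shift 2, route=shift 3, turn=shift 4) or shift 2 (e.g. route=shift 4; grind=shift 3; finish=shift 1; deburr=shift 2; weld=shift 3; turn=shift 4; bore=shift 2).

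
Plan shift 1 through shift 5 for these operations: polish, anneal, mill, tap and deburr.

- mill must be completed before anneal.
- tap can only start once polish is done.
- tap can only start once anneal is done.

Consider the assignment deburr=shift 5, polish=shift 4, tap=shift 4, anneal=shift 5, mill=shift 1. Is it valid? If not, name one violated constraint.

mill must be completed before anneal — holds.
tap can only start once polish is done — violated.
tap can only start once anneal is done — violated.

No — it violates: tap can only start once anneal is done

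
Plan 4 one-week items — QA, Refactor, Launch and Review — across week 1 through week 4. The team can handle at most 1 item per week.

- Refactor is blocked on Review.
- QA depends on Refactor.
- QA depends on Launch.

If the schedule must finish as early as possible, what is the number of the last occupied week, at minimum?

4

The precedence chain requires at least 3 distinct weeks.
With at most 1 per week and 4 work items, at least 4 weeks are needed.
4 works (last occupied week: week 4): for example Refactor in week 2; Launch in week 3; QA in week 4; Review in week 1.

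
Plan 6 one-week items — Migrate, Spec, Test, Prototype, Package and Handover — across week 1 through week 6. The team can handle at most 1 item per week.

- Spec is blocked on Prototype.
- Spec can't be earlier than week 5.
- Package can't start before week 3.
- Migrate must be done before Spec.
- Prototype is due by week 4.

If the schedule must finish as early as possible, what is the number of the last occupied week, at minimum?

week 6

The precedence chain requires at least 2 distinct weeks.
With at most 1 per week and 6 work items, at least 6 weeks are needed.
Spec can't be placed before week 5, so the schedule must run through at least week 5.
6 works (last occupied week: week 6): for example Migrate=week 2, Spec=week 5, Test=week 4, Package=week 3, Handover=week 6, Prototype=week 1.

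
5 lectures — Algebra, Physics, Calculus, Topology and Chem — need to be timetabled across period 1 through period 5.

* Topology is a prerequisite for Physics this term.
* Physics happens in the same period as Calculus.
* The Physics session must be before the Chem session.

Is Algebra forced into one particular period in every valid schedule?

Algebra can be period 1 (e.g. Chem=period 3, Topology=period 1, Calculus=period 2, Physics=period 2, Algebra=period 1) or period 2 (e.g. Topology -> period 1; Physics -> period 2; Algebra -> period 2; Calculus -> period 2; Chem -> period 3).

No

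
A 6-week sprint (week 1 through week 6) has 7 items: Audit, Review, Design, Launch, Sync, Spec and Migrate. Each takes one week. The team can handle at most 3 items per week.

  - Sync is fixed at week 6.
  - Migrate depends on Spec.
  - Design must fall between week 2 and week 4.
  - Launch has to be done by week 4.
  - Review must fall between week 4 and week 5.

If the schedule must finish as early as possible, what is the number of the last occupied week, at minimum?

6

The precedence chain requires at least 2 distinct weeks.
With at most 3 per week and 7 work items, at least 3 weeks are needed.
Sync can't be placed before week 6, so the schedule must run through at least week 6.
6 works (last occupied week: week 6): for example Launch -> week 1; Spec -> week 1; Sync -> week 6; Migrate -> week 2; Design -> week 2; Audit -> week 1; Review -> week 4.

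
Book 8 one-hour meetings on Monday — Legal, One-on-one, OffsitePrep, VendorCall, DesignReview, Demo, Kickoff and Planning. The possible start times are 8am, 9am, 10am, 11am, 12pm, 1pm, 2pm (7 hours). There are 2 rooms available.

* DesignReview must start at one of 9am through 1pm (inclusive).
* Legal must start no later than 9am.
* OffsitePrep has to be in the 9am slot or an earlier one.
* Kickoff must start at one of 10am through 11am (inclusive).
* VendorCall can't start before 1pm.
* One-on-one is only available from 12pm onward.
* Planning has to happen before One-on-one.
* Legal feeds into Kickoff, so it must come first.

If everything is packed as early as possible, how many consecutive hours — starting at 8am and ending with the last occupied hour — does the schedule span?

The precedence chain requires at least 2 distinct hours.
With at most 2 per hour and 8 meetings, at least 4 hours are needed.
VendorCall can't be placed before 1pm — that is hour 6 counting from 8am — so the schedule must run through at least 6 hours.
6 works (last occupied hour: 1pm): for example Demo -> 10am, DesignReview -> 9am, VendorCall -> 1pm, One-on-one -> 12pm, OffsitePrep -> 8am, Planning -> 9am, Kickoff -> 10am, Legal -> 8am.

6 hours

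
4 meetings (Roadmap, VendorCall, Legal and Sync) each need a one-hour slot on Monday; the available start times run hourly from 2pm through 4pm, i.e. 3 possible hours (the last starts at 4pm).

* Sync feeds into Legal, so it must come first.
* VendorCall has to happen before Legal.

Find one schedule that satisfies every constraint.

Sync -> 2pm; Roadmap -> 2pm; Legal -> 3pm; VendorCall -> 2pm

Checking: VendorCall(2pm) before Legal(3pm); Sync(2pm) before Legal(3pm).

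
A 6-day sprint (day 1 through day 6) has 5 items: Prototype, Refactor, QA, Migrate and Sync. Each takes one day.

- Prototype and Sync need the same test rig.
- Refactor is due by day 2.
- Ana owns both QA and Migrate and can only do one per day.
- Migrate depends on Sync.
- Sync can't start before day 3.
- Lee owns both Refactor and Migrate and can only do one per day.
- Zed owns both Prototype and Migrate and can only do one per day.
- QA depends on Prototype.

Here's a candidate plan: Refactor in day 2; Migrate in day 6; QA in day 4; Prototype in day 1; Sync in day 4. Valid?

Valid

Lee owns both Refactor and Migrate and can only do one per day — holds.
Sync can't start before day 3 — holds.
Prototype and Sync need the same test rig — holds.
Zed owns both Prototype and Migrate and can only do one per day — holds.
QA depends on Prototype — holds.
Migrate depends on Sync — holds.
Ana owns both QA and Migrate and can only do one per day — holds.
Refactor is due by day 2 — holds.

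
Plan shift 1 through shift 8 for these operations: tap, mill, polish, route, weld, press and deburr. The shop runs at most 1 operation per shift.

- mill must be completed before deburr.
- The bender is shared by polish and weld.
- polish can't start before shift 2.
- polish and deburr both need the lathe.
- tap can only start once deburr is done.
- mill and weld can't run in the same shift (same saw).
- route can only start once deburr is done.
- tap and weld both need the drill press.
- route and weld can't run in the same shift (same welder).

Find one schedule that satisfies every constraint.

weld in shift 6, press in shift 7, deburr in shift 3, route in shift 5, polish in shift 2, mill in shift 1, tap in shift 4

Checking: mill(shift 1) before deburr(shift 3); deburr(shift 3) before tap(shift 4); deburr(shift 3) before route(shift 5); mill(shift 1) != weld(shift 6); route(shift 5) != weld(shift 6); tap(shift 4) != weld(shift 6); polish(shift 2) != weld(shift 6); polish(shift 2) != deburr(shift 3); polish=shift 2 in [shift 2,shift 8]; max 1 per shift (cap 1).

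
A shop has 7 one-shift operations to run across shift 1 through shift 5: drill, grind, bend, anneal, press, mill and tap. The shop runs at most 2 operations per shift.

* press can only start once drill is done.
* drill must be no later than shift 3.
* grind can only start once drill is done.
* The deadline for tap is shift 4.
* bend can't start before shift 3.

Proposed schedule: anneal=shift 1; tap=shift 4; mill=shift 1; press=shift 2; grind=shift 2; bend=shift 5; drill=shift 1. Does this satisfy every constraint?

Invalid. The shop runs at most 2 operations per shift.

The shop runs at most 2 operations per shift — violated.
bend can't start before shift 3 — holds.
The deadline for tap is shift 4 — holds.
press can only start once drill is done — holds.
grind can only start once drill is done — holds.
drill must be no later than shift 3 — holds.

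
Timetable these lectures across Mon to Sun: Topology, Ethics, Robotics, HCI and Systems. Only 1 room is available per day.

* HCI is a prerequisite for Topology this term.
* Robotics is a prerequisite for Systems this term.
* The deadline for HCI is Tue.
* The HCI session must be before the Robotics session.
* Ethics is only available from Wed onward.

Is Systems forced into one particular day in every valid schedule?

Systems can be Wed (e.g. Ethics in Thu, Topology in Fri, HCI in Mon, Robotics in Tue, Systems in Wed) or Thu (e.g. Topology=Fri, HCI=Mon, Systems=Thu, Robotics=Tue, Ethics=Wed).

No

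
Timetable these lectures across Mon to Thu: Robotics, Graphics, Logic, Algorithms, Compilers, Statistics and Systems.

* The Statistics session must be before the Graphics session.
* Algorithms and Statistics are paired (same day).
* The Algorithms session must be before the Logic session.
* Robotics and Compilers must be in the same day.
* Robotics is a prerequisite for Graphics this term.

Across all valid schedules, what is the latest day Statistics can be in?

Downstream work caps Statistics at Wed.
Statistics at Wed is achievable: Graphics -> Thu, Statistics -> Wed, Systems -> Mon, Compilers -> Mon, Algorithms -> Wed, Logic -> Thu, Robotics -> Mon.

Wed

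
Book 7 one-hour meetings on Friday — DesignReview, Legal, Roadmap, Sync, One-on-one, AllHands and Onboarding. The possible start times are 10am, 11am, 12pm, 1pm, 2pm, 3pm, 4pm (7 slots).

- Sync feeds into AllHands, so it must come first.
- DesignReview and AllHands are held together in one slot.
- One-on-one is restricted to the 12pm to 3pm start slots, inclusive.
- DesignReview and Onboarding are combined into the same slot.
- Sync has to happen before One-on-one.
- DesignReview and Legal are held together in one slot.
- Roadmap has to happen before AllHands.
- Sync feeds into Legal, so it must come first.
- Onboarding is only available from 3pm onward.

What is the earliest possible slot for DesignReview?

3pm

DesignReview must be in the same slot as Onboarding, which can't be before 3pm, so DesignReview is at least 3pm.
DesignReview at 3pm is achievable: Roadmap=10am, Sync=10am, One-on-one=12pm, AllHands=3pm, Legal=3pm, Onboarding=3pm, DesignReview=3pm.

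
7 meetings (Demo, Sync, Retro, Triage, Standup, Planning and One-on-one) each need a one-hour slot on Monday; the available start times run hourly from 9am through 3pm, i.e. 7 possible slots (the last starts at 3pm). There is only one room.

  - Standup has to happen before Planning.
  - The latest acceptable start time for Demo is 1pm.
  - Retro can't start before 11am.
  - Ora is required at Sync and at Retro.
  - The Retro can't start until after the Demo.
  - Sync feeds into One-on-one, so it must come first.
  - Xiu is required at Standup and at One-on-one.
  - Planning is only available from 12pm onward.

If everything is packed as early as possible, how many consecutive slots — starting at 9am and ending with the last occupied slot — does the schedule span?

The precedence chain requires at least 2 distinct slots.
With at most 1 per slot and 7 meetings, at least 7 slots are needed.
Planning can't be placed before 12pm — that is slot 4 counting from 9am — so the schedule must run through at least 4 slots.
7 works (last occupied slot: 3pm): for example Sync -> 1pm; Standup -> 10am; Retro -> 11am; Planning -> 12pm; Demo -> 9am; Triage -> 3pm; One-on-one -> 2pm.

7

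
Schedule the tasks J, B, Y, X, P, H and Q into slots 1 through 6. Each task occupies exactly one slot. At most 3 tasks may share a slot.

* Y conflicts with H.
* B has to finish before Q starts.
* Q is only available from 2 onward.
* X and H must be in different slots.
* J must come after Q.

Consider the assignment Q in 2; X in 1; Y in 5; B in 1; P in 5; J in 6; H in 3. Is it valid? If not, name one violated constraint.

At most 3 tasks may share a slot — holds.
Q is only available from 2 onward — holds.
B has to finish before Q starts — holds.
Y conflicts with H — holds.
J must come after Q — holds.
X and H must be in different slots — holds.

Valid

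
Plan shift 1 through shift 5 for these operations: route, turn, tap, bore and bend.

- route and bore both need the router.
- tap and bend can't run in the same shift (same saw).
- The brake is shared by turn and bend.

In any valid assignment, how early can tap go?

shift 1

tap at shift 1 is achievable: tap -> shift 1; turn -> shift 1; route -> shift 1; bend -> shift 2; bore -> shift 2.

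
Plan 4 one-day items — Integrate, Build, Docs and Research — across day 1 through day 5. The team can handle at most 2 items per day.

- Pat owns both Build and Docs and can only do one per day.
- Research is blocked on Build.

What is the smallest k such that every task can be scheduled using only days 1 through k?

The precedence chain requires at least 2 distinct days.
With at most 2 per day and 4 tasks, at least 2 days are needed.
2 works (last occupied day: day 2): for example Docs in day 2, Integrate in day 1, Build in day 1, Research in day 2.

2 days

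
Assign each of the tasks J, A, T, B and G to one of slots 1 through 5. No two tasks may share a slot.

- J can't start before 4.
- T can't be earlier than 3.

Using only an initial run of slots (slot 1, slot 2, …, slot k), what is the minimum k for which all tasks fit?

5 slots

With at most 1 per slot and 5 tasks, at least 5 slots are needed.
J can't be placed before 4, so the schedule must run through at least slot 4.
5 works (last occupied slot: 5): for example G=5; A=1; J=4; B=2; T=3.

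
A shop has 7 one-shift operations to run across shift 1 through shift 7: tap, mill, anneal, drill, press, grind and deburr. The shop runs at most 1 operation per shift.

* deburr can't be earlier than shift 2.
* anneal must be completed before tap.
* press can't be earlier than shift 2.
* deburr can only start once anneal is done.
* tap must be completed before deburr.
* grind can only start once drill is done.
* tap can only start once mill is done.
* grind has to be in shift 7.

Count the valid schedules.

Splitting on tap: it can be shift 3 (12), shift 4 (20), shift 5 (18). Listing each branch's schedules as (mill, anneal, drill, press, grind, deburr) by shift number:
tap=shift 3: (1,2,4,5,7,6) (1,2,4,6,7,5) (1,2,5,4,7,6) (1,2,5,6,7,4) (1,2,6,4,7,5) (1,2,6,5,7,4) (2,1,4,5,7,6) (2,1,4,6,7,5) (2,1,5,4,7,6) (2,1,5,6,7,4) (2,1,6,4,7,5) (2,1,6,5,7,4) — 12.
tap=shift 4: (1,2,3,5,7,6) (1,2,3,6,7,5) (1,2,5,3,7,6) (1,2,6,3,7,5) (1,3,2,5,7,6) (1,3,2,6,7,5) (1,3,5,2,7,6) (1,3,6,2,7,5) (2,1,3,5,7,6) (2,1,3,6,7,5) (2,1,5,3,7,6) (2,1,6,3,7,5) (2,3,1,5,7,6) (2,3,1,6,7,5) (3,1,2,5,7,6) (3,1,2,6,7,5) (3,1,5,2,7,6) (3,1,6,2,7,5) (3,2,1,5,7,6) (3,2,1,6,7,5) — 20.
tap=shift 5: (1,2,3,4,7,6) (1,2,4,3,7,6) (1,3,2,4,7,6) (1,3,4,2,7,6) (1,4,2,3,7,6) (1,4,3,2,7,6) (2,1,3,4,7,6) (2,1,4,3,7,6) (2,3,1,4,7,6) (2,4,1,3,7,6) (3,1,2,4,7,6) (3,1,4,2,7,6) (3,2,1,4,7,6) (3,4,1,2,7,6) (4,1,2,3,7,6) (4,1,3,2,7,6) (4,2,1,3,7,6) (4,3,1,2,7,6) — 18.
Summing: 12 + 20 + 18 = 50.

50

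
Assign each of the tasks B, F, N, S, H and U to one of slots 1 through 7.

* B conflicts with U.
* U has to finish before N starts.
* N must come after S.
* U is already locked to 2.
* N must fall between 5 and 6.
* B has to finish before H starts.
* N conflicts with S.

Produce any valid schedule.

F in 1; U in 2; B in 1; N in 5; H in 2; S in 1

Checking: B(1) before H(2); U(2) before N(5); S(1) before N(5); N(5) != S(1); B(1) != U(2); N=5 in [5,6]; U=2 in [2,2].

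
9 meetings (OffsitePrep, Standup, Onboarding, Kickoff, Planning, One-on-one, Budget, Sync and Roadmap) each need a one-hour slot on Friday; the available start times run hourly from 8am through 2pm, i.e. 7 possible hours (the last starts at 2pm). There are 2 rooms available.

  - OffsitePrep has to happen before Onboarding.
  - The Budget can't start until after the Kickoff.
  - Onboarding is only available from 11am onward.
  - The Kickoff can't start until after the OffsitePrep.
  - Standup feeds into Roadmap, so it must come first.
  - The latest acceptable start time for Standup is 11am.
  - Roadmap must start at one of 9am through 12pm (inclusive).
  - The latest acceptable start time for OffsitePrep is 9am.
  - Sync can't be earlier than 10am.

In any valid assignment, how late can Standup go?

11am

Standup's own window allows nothing later than 11am.
Standup at 11am is achievable: OffsitePrep in 8am, Kickoff in 9am, One-on-one in 9am, Planning in 8am, Sync in 10am, Roadmap in 12pm, Standup in 11am, Onboarding in 11am, Budget in 10am.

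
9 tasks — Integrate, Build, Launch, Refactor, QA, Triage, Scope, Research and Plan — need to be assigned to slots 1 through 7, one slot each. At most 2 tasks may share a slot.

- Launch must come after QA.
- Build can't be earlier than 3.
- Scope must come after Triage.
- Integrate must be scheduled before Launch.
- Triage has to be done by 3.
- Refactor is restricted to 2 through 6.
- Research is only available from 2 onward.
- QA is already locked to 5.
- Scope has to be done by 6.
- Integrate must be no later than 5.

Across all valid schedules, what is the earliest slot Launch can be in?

Precedence pushes Launch to at least 6.
Launch at 6 is achievable: Research in 3; Scope in 2; Triage in 1; QA in 5; Refactor in 2; Build in 3; Launch in 6; Integrate in 1; Plan in 4.

6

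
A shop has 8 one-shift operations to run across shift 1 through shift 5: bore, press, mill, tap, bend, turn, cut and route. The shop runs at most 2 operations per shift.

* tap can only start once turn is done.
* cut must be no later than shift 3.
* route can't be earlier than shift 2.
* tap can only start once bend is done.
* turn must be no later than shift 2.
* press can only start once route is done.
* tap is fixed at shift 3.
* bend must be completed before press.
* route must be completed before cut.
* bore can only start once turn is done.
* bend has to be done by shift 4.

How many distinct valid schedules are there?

34

Splitting on bore: it can be shift 2 (4), shift 4 (15), shift 5 (15). Listing each branch's schedules as (press, mill, tap, bend, turn, cut, route) by shift number:
bore=shift 2: (4,4,3,1,1,3,2) (4,5,3,1,1,3,2) (5,4,3,1,1,3,2) (5,5,3,1,1,3,2) — 4.
bore=shift 4: (4,1,3,1,2,3,2) (4,1,3,2,1,3,2) (4,2,3,1,1,3,2) (4,5,3,1,1,3,2) (4,5,3,1,2,3,2) (4,5,3,2,1,3,2) (5,1,3,1,2,3,2) (5,1,3,2,1,3,2) (5,2,3,1,1,3,2) (5,4,3,1,1,3,2) (5,4,3,1,2,3,2) (5,4,3,2,1,3,2) (5,5,3,1,1,3,2) (5,5,3,1,2,3,2) (5,5,3,2,1,3,2) — 15.
bore=shift 5: (4,1,3,1,2,3,2) (4,1,3,2,1,3,2) (4,2,3,1,1,3,2) (4,4,3,1,1,3,2) (4,4,3,1,2,3,2) (4,4,3,2,1,3,2) (4,5,3,1,1,3,2) (4,5,3,1,2,3,2) (4,5,3,2,1,3,2) (5,1,3,1,2,3,2) (5,1,3,2,1,3,2) (5,2,3,1,1,3,2) (5,4,3,1,1,3,2) (5,4,3,1,2,3,2) (5,4,3,2,1,3,2) — 15.
Summing: 4 + 15 + 15 = 34.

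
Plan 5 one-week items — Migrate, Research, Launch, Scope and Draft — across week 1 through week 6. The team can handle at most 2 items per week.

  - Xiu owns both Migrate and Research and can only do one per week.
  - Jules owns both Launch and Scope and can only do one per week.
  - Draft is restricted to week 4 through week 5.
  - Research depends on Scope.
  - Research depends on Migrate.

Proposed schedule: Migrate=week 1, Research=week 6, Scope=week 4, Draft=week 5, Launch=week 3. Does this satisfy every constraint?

Valid

The team can handle at most 2 items per week — holds.
Research depends on Scope — holds.
Xiu owns both Migrate and Research and can only do one per week — holds.
Draft is restricted to week 4 through week 5 — holds.
Jules owns both Launch and Scope and can only do one per week — holds.
Research depends on Migrate — holds.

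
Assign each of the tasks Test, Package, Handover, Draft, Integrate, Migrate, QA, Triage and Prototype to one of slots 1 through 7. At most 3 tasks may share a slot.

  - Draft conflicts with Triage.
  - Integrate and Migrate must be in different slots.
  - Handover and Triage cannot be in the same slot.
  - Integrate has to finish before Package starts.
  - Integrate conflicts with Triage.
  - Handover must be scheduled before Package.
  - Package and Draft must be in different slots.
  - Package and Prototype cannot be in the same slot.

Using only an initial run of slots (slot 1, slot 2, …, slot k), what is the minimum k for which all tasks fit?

3

The precedence chain requires at least 2 distinct slots.
With at most 3 per slot and 9 tasks, at least 3 slots are needed.
3 works (last occupied slot: 3): for example Prototype=3, Integrate=1, Triage=2, Test=1, Migrate=2, QA=3, Draft=3, Handover=1, Package=2.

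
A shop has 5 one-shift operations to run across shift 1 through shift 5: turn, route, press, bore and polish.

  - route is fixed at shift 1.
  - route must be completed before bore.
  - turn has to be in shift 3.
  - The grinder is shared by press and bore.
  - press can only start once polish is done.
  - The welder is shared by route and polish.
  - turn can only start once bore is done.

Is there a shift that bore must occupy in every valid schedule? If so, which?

shift 2

route is fixed at shift 1 and must come before bore, so bore is at least shift 2.
turn is fixed at shift 3 and must come after bore, so bore is at most shift 2.
So bore must be shift 2.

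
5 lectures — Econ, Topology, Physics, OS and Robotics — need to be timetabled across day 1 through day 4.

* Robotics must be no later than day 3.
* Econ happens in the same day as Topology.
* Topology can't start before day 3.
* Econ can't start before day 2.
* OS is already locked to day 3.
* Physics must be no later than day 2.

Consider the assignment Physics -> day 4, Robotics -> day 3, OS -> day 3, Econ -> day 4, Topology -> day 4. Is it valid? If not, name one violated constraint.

No — it violates: Physics must be no later than day 2

Econ can't start before day 2 — holds.
Topology can't start before day 3 — holds.
OS is already locked to day 3 — holds.
Physics must be no later than day 2 — violated.
Econ happens in the same day as Topology — holds.
Robotics must be no later than day 3 — holds.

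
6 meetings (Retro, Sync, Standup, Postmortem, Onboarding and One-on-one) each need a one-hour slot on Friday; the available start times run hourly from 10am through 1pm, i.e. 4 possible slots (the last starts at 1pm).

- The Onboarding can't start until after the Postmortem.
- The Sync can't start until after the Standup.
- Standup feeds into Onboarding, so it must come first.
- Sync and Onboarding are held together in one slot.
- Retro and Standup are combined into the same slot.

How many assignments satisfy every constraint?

Splitting on Retro: it can be 10am (24), 11am (20), 12pm (12). Listing each branch's schedules as (Sync, Standup, Postmortem, Onboarding, One-on-one):
Retro=10am: (11am,10am,10am,11am,10am) (11am,10am,10am,11am,11am) (11am,10am,10am,11am,12pm) (11am,10am,10am,11am,1pm) (12pm,10am,10am,12pm,10am) (12pm,10am,10am,12pm,11am) (12pm,10am,10am,12pm,12pm) (12pm,10am,10am,12pm,1pm) (12pm,10am,11am,12pm,10am) (12pm,10am,11am,12pm,11am) (12pm,10am,11am,12pm,12pm) (12pm,10am,11am,12pm,1pm) (1pm,10am,10am,1pm,10am) (1pm,10am,10am,1pm,11am) (1pm,10am,10am,1pm,12pm) (1pm,10am,10am,1pm,1pm) (1pm,10am,11am,1pm,10am) (1pm,10am,11am,1pm,11am) (1pm,10am,11am,1pm,12pm) (1pm,10am,11am,1pm,1pm) (1pm,10am,12pm,1pm,10am) (1pm,10am,12pm,1pm,11am) (1pm,10am,12pm,1pm,12pm) (1pm,10am,12pm,1pm,1pm) — 24.
Retro=11am: (12pm,11am,10am,12pm,10am) (12pm,11am,10am,12pm,11am) (12pm,11am,10am,12pm,12pm) (12pm,11am,10am,12pm,1pm) (12pm,11am,11am,12pm,10am) (12pm,11am,11am,12pm,11am) (12pm,11am,11am,12pm,12pm) (12pm,11am,11am,12pm,1pm) (1pm,11am,10am,1pm,10am) (1pm,11am,10am,1pm,11am) (1pm,11am,10am,1pm,12pm) (1pm,11am,10am,1pm,1pm) (1pm,11am,11am,1pm,10am) (1pm,11am,11am,1pm,11am) (1pm,11am,11am,1pm,12pm) (1pm,11am,11am,1pm,1pm) (1pm,11am,12pm,1pm,10am) (1pm,11am,12pm,1pm,11am) (1pm,11am,12pm,1pm,12pm) (1pm,11am,12pm,1pm,1pm) — 20.
Retro=12pm: (1pm,12pm,10am,1pm,10am) (1pm,12pm,10am,1pm,11am) (1pm,12pm,10am,1pm,12pm) (1pm,12pm,10am,1pm,1pm) (1pm,12pm,11am,1pm,10am) (1pm,12pm,11am,1pm,11am) (1pm,12pm,11am,1pm,12pm) (1pm,12pm,11am,1pm,1pm) (1pm,12pm,12pm,1pm,10am) (1pm,12pm,12pm,1pm,11am) (1pm,12pm,12pm,1pm,12pm) (1pm,12pm,12pm,1pm,1pm) — 12.
Summing: 24 + 20 + 12 = 56.

56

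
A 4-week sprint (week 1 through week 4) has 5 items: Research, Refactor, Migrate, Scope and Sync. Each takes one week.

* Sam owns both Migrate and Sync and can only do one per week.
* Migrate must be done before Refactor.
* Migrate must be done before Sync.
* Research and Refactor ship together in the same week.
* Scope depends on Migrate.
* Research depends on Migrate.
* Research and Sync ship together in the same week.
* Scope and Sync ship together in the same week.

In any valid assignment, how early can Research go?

week 2

Precedence pushes Research to at least week 2.
Research at week 2 is achievable: Research -> week 2, Migrate -> week 1, Refactor -> week 2, Scope -> week 2, Sync -> week 2.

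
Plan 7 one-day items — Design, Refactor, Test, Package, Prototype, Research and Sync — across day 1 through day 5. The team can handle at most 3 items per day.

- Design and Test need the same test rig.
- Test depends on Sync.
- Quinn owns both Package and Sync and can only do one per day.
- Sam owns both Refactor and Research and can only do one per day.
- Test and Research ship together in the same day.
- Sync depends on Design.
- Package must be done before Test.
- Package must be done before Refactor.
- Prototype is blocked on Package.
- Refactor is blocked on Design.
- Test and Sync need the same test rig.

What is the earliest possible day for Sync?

Precedence pushes Sync to at least day 2; downstream work caps Sync at day 4.
Sync at day 2 is achievable: Sync in day 2; Package in day 1; Refactor in day 2; Test in day 3; Research in day 3; Design in day 1; Prototype in day 2.

day 2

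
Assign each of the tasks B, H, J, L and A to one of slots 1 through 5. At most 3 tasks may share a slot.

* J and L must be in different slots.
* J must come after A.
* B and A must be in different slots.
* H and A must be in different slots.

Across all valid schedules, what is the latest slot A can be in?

4

Downstream work caps A at 4.
A at 4 is achievable: B in 1, H in 1, L in 1, A in 4, J in 5.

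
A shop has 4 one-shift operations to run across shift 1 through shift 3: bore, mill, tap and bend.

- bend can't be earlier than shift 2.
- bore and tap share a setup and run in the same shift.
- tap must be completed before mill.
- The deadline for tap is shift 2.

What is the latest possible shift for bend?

Bend is available from shift 2.
bend at shift 3 is achievable: bore in shift 1; tap in shift 1; bend in shift 3; mill in shift 2.

shift 3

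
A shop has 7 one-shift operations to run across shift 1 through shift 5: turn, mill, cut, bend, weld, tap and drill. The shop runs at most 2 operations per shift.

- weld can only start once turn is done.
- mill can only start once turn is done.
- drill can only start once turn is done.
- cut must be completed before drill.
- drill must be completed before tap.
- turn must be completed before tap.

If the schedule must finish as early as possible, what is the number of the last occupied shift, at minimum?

The precedence chain requires at least 3 distinct shifts.
With at most 2 per shift and 7 operations, at least 4 shifts are needed.
4 works (last occupied shift: shift 4): for example turn -> shift 1, drill -> shift 2, weld -> shift 3, mill -> shift 2, cut -> shift 1, tap -> shift 3, bend -> shift 4.

4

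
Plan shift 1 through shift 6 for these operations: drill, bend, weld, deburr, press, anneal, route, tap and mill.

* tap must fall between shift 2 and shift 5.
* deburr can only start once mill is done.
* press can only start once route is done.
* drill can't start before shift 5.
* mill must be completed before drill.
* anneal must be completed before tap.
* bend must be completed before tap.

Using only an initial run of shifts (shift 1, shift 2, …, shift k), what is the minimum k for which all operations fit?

5 shifts

The precedence chain requires at least 2 distinct shifts.
drill can't be placed before shift 5, so the schedule must run through at least shift 5.
5 works (last occupied shift: shift 5): for example deburr -> shift 2, mill -> shift 1, anneal -> shift 1, bend -> shift 1, weld -> shift 1, tap -> shift 2, route -> shift 1, drill -> shift 5, press -> shift 2.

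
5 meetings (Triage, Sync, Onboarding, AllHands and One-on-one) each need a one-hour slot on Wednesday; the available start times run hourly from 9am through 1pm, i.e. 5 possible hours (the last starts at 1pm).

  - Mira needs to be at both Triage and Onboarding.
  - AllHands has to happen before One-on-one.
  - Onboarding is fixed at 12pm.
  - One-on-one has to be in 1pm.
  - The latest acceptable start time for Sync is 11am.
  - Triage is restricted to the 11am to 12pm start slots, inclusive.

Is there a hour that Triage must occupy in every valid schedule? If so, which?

11am

Triage's window is 11am–12pm.
Onboarding is fixed at 12pm, and Triage can't share a hour with Onboarding.
So Triage must be 11am.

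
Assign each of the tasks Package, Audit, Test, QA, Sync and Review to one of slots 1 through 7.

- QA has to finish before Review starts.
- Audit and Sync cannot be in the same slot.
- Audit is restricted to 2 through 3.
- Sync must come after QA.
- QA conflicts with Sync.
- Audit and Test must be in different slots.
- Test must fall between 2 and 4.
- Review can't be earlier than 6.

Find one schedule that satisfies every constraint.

Sync -> 3; QA -> 1; Review -> 6; Test -> 3; Package -> 1; Audit -> 2

Checking: QA(1) before Review(6); QA(1) before Sync(3); QA(1) != Sync(3); Audit(2) != Sync(3); Audit(2) != Test(3); Test=3 in [2,4]; Review=6 in [6,7]; Audit=2 in [2,3].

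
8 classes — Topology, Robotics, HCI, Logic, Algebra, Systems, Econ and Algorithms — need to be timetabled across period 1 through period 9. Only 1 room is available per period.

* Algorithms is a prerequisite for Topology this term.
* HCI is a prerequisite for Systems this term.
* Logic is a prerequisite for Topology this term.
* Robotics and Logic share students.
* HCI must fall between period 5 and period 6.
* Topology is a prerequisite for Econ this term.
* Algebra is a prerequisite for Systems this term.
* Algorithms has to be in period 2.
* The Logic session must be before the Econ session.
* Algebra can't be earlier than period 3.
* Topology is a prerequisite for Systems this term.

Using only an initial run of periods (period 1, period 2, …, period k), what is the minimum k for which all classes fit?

The precedence chain requires at least 3 distinct periods.
With at most 1 per period and 8 classes, at least 8 periods are needed.
Propagating the time windows through the other constraints, Systems can't land before period 6, so the schedule must run through at least period 6.
8 works (last occupied period: period 8): for example Econ -> period 7, Systems -> period 6, Algebra -> period 3, HCI -> period 5, Robotics -> period 8, Logic -> period 1, Algorithms -> period 2, Topology -> period 4.

8 periods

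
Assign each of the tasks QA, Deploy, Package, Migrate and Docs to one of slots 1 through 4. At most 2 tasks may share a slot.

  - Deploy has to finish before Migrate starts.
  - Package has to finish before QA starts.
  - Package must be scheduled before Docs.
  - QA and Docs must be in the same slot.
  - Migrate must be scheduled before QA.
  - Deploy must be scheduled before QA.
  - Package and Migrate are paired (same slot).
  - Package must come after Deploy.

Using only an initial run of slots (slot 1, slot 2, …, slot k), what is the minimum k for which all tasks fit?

3

The precedence chain requires at least 3 distinct slots.
With at most 2 per slot and 5 tasks, at least 3 slots are needed.
3 works (last occupied slot: 3): for example QA=3, Package=2, Migrate=2, Deploy=1, Docs=3.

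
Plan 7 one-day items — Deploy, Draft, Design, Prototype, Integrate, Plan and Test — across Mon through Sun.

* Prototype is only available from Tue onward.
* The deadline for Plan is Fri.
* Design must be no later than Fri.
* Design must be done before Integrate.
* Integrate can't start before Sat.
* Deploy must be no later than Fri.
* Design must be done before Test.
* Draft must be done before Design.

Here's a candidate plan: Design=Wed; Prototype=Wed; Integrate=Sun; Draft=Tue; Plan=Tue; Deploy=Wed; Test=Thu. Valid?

Yes

The deadline for Plan is Fri — holds.
Integrate can't start before Sat — holds.
Prototype is only available from Tue onward — holds.
Draft must be done before Design — holds.
Deploy must be no later than Fri — holds.
Design must be done before Integrate — holds.
Design must be no later than Fri — holds.
Design must be done before Test — holds.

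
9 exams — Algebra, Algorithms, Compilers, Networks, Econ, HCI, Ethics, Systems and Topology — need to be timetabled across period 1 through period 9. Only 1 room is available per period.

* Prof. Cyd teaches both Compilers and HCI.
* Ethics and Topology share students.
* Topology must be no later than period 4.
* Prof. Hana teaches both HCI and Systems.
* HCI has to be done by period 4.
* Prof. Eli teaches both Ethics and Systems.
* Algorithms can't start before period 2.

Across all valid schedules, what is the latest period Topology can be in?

Topology's own window allows nothing later than period 4.
Topology at period 4 is achievable: Ethics in period 8; Systems in period 9; Compilers in period 5; Networks in period 6; Topology in period 4; Algebra in period 3; Econ in period 7; Algorithms in period 2; HCI in period 1.

period 4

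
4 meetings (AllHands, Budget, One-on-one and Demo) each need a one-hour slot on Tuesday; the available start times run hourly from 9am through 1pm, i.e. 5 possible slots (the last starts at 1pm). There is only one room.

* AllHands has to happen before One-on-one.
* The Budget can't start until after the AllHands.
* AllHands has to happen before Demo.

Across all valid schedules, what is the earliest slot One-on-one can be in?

10am

Precedence pushes One-on-one to at least 10am.
One-on-one at 10am is achievable: Demo=12pm, AllHands=9am, Budget=11am, One-on-one=10am.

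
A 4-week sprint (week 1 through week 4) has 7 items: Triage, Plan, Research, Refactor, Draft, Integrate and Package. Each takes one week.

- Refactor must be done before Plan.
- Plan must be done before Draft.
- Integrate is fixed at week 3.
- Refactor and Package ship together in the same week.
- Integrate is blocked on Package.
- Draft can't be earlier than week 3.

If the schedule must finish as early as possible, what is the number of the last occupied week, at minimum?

3

The precedence chain requires at least 3 distinct weeks.
3 works (last occupied week: week 3): for example Package -> week 1; Refactor -> week 1; Triage -> week 1; Integrate -> week 3; Research -> week 1; Draft -> week 3; Plan -> week 2.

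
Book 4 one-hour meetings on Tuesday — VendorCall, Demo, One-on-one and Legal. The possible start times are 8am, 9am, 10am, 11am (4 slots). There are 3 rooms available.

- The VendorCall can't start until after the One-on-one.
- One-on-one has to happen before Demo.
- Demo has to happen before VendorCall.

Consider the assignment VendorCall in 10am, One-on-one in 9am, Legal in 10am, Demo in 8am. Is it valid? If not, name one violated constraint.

Invalid. One-on-one has to happen before Demo.

There are 3 rooms available — holds.
Demo has to happen before VendorCall — holds.
The VendorCall can't start until after the One-on-one — holds.
One-on-one has to happen before Demo — violated.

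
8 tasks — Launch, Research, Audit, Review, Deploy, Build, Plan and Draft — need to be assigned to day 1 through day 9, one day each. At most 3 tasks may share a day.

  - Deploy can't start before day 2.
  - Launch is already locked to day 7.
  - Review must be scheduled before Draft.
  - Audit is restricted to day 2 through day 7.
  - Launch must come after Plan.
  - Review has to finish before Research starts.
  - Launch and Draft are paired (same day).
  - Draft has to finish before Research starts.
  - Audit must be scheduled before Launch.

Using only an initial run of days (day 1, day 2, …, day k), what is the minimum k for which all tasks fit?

The precedence chain requires at least 3 distinct days.
With at most 3 per day and 8 tasks, at least 3 days are needed.
Propagating the time windows through the other constraints, Research can't land before day 8, so the schedule must run through at least day 8.
8 works (last occupied day: day 8): for example Review -> day 1, Launch -> day 7, Build -> day 1, Deploy -> day 2, Draft -> day 7, Research -> day 8, Audit -> day 2, Plan -> day 1.

8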